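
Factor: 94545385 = 5^1*11^1*41^1*41927^1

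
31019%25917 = 5102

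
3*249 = 747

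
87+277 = 364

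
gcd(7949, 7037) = 1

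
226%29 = 23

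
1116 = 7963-6847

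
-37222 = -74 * 503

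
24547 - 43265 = -18718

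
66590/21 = 3170 + 20/21 ≈ 3170.95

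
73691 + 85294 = 158985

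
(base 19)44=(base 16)50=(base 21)3h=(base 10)80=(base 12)68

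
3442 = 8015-4573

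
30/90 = 1/3≈0.333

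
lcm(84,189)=756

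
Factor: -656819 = -1 * 656819^1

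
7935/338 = 23+161/338 ≈ 23.48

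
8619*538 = 4637022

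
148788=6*24798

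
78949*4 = 315796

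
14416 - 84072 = -69656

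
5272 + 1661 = 6933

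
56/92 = 14/23 ≈ 0.609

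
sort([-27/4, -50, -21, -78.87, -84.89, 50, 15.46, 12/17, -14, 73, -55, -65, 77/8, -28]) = [-84.89, -78.87, -65, -55, -50, -28, -21, -14, -27/4, 12/17, 77/8, 15.46, 50, 73]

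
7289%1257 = 1004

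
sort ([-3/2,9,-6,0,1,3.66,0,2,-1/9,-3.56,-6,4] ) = [-6,-6,-3.56,-3/2,-1/9,0,0,1,2,3.66,4,9] 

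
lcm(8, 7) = 56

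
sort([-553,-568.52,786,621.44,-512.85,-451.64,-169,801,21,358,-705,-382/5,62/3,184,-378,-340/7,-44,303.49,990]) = [-705,-568.52,-553,-512.85,-451.64,-378,-169,-382/5,-340/7,-44,62/3,21,184,303.49,358,621.44,786,801,990]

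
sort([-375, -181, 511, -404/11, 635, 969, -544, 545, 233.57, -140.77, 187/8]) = [-544, -375, -181, -140.77, -404/11, 187/8, 233.57, 511, 545, 635, 969]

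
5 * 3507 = 17535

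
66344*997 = 66144968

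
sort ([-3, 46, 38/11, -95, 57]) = [-95, -3, 38/11, 46, 57]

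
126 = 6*21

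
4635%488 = 243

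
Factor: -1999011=-1*3^1*7^1*95191^1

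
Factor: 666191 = 666191^1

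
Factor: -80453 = -1*43^1*1871^1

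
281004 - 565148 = -284144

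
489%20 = 9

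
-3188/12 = -797/3 ≈ -265.67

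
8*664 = 5312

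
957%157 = 15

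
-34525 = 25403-59928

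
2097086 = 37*56678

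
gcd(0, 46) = 46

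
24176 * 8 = 193408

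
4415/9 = 490 + 5/9 ≈ 490.56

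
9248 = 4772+4476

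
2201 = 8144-5943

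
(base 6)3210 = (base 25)141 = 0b1011010110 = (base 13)43b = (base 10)726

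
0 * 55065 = 0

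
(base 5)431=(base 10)116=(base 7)224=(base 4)1310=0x74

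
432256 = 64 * 6754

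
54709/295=185+134/295 ≈ 185.45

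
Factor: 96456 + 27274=2^1*5^1*12373^1=123730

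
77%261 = 77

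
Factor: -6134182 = -1 * 2^1 * 409^1 * 7499^1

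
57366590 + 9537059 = 66903649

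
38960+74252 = 113212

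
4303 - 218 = 4085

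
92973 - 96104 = -3131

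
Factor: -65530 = -1*2^1*5^1*6553^1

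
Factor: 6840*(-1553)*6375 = -1*2^3*3^3*5^4*17^1*19^1*1553^1 = -67718565000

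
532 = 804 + -272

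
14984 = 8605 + 6379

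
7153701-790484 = 6363217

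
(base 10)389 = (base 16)185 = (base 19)119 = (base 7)1064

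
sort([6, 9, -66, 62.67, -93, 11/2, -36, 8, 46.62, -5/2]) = [-93, -66, -36, -5/2, 11/2, 6, 8, 9, 46.62, 62.67]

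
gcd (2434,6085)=1217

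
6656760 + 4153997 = 10810757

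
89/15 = 5 + 14/15 ≈ 5.93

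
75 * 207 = 15525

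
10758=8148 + 2610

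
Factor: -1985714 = -1 * 2^1 * 992857^1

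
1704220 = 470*3626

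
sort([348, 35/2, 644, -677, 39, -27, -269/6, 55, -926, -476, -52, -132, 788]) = [-926, -677, -476, -132, -52, -269/6, -27, 35/2, 39, 55, 348, 644, 788]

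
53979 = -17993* (-3)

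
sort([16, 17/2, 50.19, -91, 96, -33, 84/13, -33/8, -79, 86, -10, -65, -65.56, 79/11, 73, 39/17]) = [-91, -79, -65.56, -65, -33, -10, -33/8, 39/17, 84/13, 79/11, 17/2, 16, 50.19, 73, 86, 96]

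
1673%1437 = 236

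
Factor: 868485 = 3^1*5^1*57899^1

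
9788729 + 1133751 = 10922480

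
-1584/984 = -66/41 ≈ -1.61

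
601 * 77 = 46277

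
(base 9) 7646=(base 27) 7jf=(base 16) 15ff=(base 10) 5631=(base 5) 140011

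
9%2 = 1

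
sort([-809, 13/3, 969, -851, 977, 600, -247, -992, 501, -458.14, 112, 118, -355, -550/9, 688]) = [-992, -851, -809, -458.14, -355, -247, -550/9, 13/3, 112, 118, 501, 600, 688, 969, 977]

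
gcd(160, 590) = 10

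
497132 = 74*6718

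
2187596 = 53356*41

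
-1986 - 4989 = -6975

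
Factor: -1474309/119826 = -1*2^(-1)*3^(-3)*7^(-1)*61^1*317^(-1)*24169^1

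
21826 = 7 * 3118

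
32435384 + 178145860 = 210581244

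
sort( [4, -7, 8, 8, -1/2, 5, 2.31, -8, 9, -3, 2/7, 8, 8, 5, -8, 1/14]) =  [-8, -8, -7, -3, -1/2, 1/14, 2/7, 2.31, 4, 5, 5, 8, 8, 8, 8, 9]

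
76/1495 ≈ 0.0508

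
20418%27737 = 20418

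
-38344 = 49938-88282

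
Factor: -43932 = -1*2^2*3^1*7^1*523^1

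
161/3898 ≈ 0.0413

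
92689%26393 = 13510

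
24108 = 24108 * 1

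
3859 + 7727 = 11586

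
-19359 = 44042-63401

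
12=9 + 3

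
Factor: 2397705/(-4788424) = -1*2^(-3)*3^1*5^1*17^(-1)*19^1*47^1*137^(-1)*179^1*257^(-1)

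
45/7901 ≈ 0.00570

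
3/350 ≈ 0.00857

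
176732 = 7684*23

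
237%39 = 3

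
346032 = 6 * 57672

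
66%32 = 2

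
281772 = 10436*27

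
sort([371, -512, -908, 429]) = [-908, -512, 371, 429]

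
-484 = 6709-7193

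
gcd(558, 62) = 62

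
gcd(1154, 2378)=2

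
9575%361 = 189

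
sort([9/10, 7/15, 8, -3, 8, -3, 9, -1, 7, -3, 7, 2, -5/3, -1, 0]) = [-3, -3, -3, -5/3, -1, -1, 0, 7/15, 9/10, 2, 7, 7, 8, 8, 9]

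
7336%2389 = 169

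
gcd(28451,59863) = 1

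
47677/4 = 11919 + 1/4 = 11919.25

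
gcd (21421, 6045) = 31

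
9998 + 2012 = 12010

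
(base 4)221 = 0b101001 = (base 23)1i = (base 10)41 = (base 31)1a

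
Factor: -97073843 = -1*1949^1*49807^1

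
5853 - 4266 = 1587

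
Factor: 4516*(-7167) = -1*2^2*3^1*1129^1*2389^1 = -32366172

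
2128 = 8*266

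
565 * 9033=5103645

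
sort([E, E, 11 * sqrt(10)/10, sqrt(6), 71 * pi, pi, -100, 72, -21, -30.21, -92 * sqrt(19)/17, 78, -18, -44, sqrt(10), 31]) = [-100, -44, -30.21, -92 * sqrt(19)/17, -21, -18, sqrt(6), E, E, pi, sqrt(10), 11 * sqrt(10)/10, 31, 72, 78, 71 * pi]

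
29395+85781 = 115176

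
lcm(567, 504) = 4536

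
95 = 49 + 46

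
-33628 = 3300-36928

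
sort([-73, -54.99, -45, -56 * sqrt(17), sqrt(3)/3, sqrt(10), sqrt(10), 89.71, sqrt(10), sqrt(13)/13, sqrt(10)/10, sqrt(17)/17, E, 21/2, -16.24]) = [-56 * sqrt(17), -73, -54.99, -45, -16.24, sqrt(17)/17, sqrt(13)/13, sqrt(10)/10, sqrt(3)/3, E, sqrt(10), sqrt(10), sqrt(10), 21/2, 89.71]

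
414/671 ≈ 0.617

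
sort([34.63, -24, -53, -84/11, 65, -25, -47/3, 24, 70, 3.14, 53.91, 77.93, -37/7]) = [-53, -25, -24, -47/3, -84/11, -37/7, 3.14, 24, 34.63, 53.91, 65, 70, 77.93]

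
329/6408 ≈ 0.0513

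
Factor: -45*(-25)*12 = 2^2*3^3*5^3 = 13500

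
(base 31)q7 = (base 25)17d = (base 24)19l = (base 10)813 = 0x32d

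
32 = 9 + 23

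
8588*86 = 738568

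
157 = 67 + 90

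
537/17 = 31+10/17 ≈ 31.59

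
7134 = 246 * 29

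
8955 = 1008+7947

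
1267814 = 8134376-6866562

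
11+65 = 76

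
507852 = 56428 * 9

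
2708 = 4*677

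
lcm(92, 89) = 8188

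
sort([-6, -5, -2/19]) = [-6, -5, -2/19]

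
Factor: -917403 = -1 * 3^1 * 313^1 * 977^1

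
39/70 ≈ 0.557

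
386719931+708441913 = 1095161844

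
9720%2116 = 1256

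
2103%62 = 57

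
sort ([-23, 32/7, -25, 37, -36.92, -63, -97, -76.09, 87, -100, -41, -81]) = [-100, -97, -81, -76.09, -63, -41, -36.92, -25, -23, 32/7, 37, 87]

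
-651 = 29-680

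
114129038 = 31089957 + 83039081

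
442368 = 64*6912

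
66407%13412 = 12759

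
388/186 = 194/93≈2.09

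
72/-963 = -8/107 ≈ -0.0748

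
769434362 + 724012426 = 1493446788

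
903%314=275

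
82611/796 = 103 + 623/796 ≈ 103.78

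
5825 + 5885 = 11710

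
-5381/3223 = -1 - 2158/3223 ≈ -1.67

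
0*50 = 0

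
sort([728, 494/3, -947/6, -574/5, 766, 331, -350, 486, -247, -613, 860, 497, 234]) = [-613, -350, -247, -947/6, -574/5, 494/3, 234, 331, 486, 497, 728, 766, 860]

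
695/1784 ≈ 0.390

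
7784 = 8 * 973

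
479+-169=310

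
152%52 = 48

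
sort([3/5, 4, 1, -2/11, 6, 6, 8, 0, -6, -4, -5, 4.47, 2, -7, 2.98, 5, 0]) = [-7, -6, -5, -4, -2/11, 0, 0, 3/5, 1, 2, 2.98, 4, 4.47, 5, 6, 6, 8]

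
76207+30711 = 106918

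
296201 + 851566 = 1147767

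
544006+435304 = 979310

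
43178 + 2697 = 45875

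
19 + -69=-50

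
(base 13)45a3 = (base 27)daj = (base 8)23046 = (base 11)7379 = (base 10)9766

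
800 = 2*400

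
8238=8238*1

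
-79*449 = -35471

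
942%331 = 280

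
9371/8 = 1171 + 3/8 ≈ 1171.38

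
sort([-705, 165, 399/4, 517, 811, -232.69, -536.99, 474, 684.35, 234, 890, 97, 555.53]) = [-705, -536.99, -232.69, 97, 399/4, 165, 234, 474, 517, 555.53, 684.35, 811, 890]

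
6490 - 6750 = -260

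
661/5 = 132 + 1/5 = 132.20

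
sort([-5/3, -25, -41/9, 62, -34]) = [-34, -25, -41/9, -5/3, 62]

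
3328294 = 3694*901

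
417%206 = 5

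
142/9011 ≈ 0.0158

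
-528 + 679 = 151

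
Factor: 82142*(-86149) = -1*2^1*7^1*31^1*67^1*397^1*613^1 = -7076451158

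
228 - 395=-167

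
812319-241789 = 570530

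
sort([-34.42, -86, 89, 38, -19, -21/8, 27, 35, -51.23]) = [-86, -51.23, -34.42, -19, -21/8, 27, 35, 38, 89]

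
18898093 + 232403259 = 251301352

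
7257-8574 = -1317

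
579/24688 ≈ 0.0235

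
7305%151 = 57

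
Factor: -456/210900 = -1*2^1*5^(-2)*37^(-1) = -2/925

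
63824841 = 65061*981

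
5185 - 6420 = -1235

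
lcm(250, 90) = 2250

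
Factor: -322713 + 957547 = 2^1*53^2*113^1 = 634834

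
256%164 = 92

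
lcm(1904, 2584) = 36176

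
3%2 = 1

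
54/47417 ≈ 0.00114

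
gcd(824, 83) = 1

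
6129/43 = 142 + 23/43 ≈ 142.53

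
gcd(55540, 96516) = 4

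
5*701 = 3505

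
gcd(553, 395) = 79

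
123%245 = 123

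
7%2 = 1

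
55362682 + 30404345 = 85767027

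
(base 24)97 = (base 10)223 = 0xdf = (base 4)3133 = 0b11011111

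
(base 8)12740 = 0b1010111100000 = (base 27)7ib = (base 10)5600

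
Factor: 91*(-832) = -1*2^6*7^1*13^2 = -75712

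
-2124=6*(-354)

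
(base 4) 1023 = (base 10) 75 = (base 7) 135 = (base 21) 3c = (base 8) 113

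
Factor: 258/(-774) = -1*3^(-1) = -1/3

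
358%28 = 22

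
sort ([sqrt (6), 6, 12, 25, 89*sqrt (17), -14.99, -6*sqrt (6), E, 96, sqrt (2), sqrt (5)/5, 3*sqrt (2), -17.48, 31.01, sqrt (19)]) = [-17.48, -14.99, -6*sqrt (6), sqrt (5)/5, sqrt (2), sqrt (6), E, 3*sqrt (2), sqrt (19), 6, 12, 25, 31.01, 96, 89*sqrt (17)]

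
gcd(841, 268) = 1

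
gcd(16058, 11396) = 518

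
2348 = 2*1174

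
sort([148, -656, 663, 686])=[-656, 148, 663, 686]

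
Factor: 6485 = 5^1*1297^1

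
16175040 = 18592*870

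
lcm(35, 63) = 315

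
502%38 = 8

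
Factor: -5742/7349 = -1 * 2^1 * 3^2 * 11^1 * 29^1 * 7349^(-1)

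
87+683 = 770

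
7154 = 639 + 6515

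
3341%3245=96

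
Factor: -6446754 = -1 * 2^1 * 3^2 * 358153^1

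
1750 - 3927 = -2177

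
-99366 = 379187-478553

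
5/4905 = 1/981 ≈ 0.00102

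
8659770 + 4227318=12887088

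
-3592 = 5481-9073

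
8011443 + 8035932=16047375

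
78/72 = 1 + 1/12 ≈ 1.08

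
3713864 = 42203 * 88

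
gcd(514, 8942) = 2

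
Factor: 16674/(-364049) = -1*2^1*3^1*131^(-1) = -6/131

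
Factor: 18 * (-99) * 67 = -1 * 2^1 * 3^4 * 11^1 * 67^1 = -119394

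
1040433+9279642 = 10320075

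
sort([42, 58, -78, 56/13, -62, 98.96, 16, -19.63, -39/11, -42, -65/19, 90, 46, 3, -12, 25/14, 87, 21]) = [-78, -62, -42, -19.63, -12, -39/11, -65/19, 25/14, 3, 56/13, 16, 21, 42, 46, 58, 87, 90, 98.96]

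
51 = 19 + 32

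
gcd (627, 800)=1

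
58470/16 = 29235/8≈3654.38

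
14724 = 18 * 818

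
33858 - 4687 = 29171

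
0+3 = 3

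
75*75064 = 5629800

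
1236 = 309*4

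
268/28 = 67/7 ≈ 9.57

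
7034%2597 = 1840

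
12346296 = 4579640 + 7766656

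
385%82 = 57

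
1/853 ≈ 0.00117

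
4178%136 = 98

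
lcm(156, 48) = 624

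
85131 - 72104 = 13027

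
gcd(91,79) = 1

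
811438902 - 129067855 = 682371047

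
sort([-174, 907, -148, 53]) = [-174, -148, 53, 907]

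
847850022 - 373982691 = 473867331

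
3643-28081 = -24438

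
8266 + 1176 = 9442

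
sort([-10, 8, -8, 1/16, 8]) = [-10, -8, 1/16, 8, 8]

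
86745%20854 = 3329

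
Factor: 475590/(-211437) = -1 * 2^1 * 3^(-2) * 5^1 * 41^(-1) * 83^1 = -830/369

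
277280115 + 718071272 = 995351387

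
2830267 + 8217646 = 11047913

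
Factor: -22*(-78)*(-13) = -1*2^2*3^1*11^1*13^2 = -22308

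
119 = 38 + 81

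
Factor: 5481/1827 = 3^1 = 3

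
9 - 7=2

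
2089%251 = 81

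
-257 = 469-726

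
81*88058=7132698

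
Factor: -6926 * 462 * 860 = -1 * 2^4 * 3^1 * 5^1 * 7^1 * 11^1 * 43^1 * 3463^1 = -2751838320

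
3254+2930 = 6184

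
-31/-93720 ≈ 0.000331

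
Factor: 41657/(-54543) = -1*3^(-1)*7^1*11^1*541^1*18181^(-1)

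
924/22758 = 154/3793 ≈ 0.0406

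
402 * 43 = 17286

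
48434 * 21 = 1017114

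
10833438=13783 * 786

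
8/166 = 4/83 ≈ 0.0482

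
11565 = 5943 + 5622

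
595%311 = 284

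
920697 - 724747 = 195950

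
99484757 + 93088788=192573545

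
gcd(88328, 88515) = 1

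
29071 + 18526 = 47597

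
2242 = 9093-6851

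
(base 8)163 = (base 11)a5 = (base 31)3m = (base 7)223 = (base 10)115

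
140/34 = 70/17 ≈ 4.12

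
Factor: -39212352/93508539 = -1*2^6*3^1*19^1*3217^(-1)*3583^1*9689^(-1) = -13070784/31169513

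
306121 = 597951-291830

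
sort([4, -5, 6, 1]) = [-5, 1, 4, 6]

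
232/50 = 4 + 16/25 = 4.64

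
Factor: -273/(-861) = 13^1*41^(-1) = 13/41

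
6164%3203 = 2961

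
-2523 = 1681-4204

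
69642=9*7738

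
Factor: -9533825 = -1 * 5^2 * 7^1 * 157^1 * 347^1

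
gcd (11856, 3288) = 24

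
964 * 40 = 38560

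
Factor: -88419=-1 * 3^1 * 29473^1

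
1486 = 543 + 943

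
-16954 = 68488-85442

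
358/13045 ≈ 0.0274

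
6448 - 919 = 5529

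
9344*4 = 37376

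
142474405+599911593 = 742385998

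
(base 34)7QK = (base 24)FEK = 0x2324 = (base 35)7C1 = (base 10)8996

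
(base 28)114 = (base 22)1f2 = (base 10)816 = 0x330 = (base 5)11231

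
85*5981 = 508385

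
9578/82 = 4789/41 ≈ 116.80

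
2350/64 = 36 + 23/32 ≈ 36.72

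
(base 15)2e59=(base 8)23400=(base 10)9984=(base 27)dil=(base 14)38d2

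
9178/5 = 1835 + 3/5 = 1835.60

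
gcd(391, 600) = 1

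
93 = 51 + 42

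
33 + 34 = 67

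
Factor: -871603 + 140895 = -1 * 2^2 * 11^1 * 16607^1 = -730708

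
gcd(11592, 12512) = 184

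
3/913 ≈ 0.00329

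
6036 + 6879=12915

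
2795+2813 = 5608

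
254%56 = 30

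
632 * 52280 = 33040960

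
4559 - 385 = 4174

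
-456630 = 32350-488980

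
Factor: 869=11^1*79^1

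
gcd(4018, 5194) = 98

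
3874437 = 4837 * 801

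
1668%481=225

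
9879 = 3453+6426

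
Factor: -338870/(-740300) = 2^(-1)*5^(-1)*7^1*11^(-1)*47^1*103^1*673^(-1) = 33887/74030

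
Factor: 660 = 2^2*3^1*5^1*11^1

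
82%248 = 82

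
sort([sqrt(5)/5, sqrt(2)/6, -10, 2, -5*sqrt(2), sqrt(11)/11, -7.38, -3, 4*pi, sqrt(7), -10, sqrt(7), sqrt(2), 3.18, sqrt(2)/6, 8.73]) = [-10, -10, -7.38, -5*sqrt(2), -3, sqrt(2)/6, sqrt(2)/6, sqrt(11)/11, sqrt(5)/5, sqrt(2), 2, sqrt(7), sqrt(7), 3.18, 8.73, 4*pi]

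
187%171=16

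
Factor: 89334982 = 2^1*11^1*41^1*99041^1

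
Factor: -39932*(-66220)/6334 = 2^3*5^1*7^1*11^1*43^1*67^1*149^1*3167^(-1) = 1322148520/3167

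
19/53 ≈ 0.358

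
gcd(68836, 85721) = 1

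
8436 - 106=8330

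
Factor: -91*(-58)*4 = 2^3*7^1*13^1*29^1 = 21112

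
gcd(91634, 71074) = 2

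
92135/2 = 46067 + 1/2 = 46067.50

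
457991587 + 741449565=1199441152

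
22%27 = 22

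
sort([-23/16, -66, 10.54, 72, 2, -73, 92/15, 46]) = [-73, -66, -23/16, 2, 92/15, 10.54, 46, 72]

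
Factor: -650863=-1*650863^1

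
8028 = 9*892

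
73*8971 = 654883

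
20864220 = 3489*5980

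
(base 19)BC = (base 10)221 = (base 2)11011101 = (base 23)9E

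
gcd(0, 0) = 0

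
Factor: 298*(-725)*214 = -1*2^2*5^2*29^1*107^1*149^1 = -46234700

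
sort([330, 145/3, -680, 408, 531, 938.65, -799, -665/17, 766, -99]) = [-799, -680, -99, -665/17, 145/3, 330, 408, 531, 766, 938.65]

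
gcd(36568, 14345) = 1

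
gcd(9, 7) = 1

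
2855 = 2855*1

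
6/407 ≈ 0.0147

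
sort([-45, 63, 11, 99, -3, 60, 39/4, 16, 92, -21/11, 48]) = [-45, -3, -21/11, 39/4, 11, 16, 48, 60, 63, 92, 99]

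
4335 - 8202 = -3867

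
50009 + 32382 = 82391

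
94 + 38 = 132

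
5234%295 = 219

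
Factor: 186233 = 43^1*61^1*71^1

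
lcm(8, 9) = 72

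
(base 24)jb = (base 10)467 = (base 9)568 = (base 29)g3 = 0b111010011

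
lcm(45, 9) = 45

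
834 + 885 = 1719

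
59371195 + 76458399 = 135829594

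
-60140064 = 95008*(-633)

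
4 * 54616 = 218464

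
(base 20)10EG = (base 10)8296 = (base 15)26D1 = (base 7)33121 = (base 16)2068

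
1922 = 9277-7355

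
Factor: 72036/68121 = 2^2 * 3^(-1) * 23^1 * 29^(-1) = 92/87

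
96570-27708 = 68862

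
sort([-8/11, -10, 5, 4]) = [-10, -8/11, 4, 5]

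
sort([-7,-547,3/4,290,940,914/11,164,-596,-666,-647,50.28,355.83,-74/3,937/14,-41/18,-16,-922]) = [-922,-666,-647,-596,-547,-74/3,-16,-7,-41/18,3/4,50.28,937/14,914/11,164,290,355.83,940]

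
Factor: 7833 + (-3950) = 11^1*353^1 = 3883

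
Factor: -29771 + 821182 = 791411^1 = 791411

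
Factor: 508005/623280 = 2^(-4)*3^2*7^(-2)*71^1 = 639/784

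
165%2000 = 165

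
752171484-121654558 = 630516926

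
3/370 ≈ 0.00811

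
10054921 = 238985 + 9815936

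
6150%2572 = 1006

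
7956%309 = 231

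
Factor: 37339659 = 3^2*7^1*592693^1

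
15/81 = 5/27 ≈ 0.185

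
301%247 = 54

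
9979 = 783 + 9196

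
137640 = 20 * 6882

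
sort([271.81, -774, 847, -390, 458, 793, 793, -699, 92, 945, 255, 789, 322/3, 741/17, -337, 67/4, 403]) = [-774, -699, -390, -337, 67/4, 741/17, 92, 322/3, 255, 271.81, 403, 458, 789, 793, 793, 847, 945]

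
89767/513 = 174 + 505/513 ≈ 174.98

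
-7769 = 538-8307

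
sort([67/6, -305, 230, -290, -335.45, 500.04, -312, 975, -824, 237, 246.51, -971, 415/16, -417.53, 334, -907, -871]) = [-971, -907, -871, -824, -417.53, -335.45, -312, -305, -290, 67/6, 415/16, 230, 237, 246.51, 334, 500.04, 975]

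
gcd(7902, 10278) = 18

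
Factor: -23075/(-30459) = 3^(-1) * 5^2 * 11^(-1) = 25/33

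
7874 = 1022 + 6852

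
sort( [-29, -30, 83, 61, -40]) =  [-40, -30, -29, 61, 83]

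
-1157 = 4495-5652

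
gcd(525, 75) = 75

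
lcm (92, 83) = 7636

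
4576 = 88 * 52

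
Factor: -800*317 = -1*2^5*5^2*317^1 = -253600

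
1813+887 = 2700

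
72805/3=24268 + 1/3 ≈ 24268.33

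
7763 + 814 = 8577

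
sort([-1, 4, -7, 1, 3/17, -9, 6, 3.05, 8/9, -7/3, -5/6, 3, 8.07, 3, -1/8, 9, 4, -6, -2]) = [-9, -7, -6, -7/3, -2, -1, -5/6, -1/8, 3/17, 8/9, 1, 3, 3, 3.05, 4, 4, 6, 8.07, 9]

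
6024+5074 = 11098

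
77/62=1 + 15/62≈1.24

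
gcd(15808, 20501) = 247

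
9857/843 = 11+584/843 ≈ 11.69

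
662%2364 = 662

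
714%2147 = 714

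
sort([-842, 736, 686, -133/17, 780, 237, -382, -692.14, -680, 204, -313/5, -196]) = [-842, -692.14, -680, -382, -196, -313/5, -133/17, 204, 237, 686, 736, 780]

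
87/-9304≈-0.00935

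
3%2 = 1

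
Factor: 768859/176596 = 2^(-2)*13^1*53^(-1)*71^1 = 923/212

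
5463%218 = 13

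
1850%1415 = 435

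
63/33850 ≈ 0.00186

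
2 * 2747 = 5494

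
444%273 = 171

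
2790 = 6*465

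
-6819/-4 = 1704+3/4 = 1704.75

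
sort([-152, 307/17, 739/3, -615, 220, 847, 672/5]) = [-615, -152, 307/17, 672/5, 220, 739/3, 847]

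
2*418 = 836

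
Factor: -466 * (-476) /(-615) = -1 * 2^3 * 3^(-1) * 5^(-1) * 7^1 * 17^1 * 41^(-1) * 233^1 = -221816/615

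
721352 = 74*9748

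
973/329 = 139/47 ≈ 2.96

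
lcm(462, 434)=14322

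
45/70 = 9/14 ≈ 0.643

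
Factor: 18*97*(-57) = -1*2^1*3^3*19^1*97^1 = -99522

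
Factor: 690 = 2^1 * 3^1 * 5^1 * 23^1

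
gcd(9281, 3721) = 1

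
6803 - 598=6205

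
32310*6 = 193860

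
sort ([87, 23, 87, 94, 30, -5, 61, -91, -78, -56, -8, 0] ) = [-91, -78, -56, -8, -5, 0, 23, 30, 61, 87, 87, 94] 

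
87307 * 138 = 12048366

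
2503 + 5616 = 8119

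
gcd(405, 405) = 405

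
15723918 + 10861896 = 26585814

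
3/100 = 0.03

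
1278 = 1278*1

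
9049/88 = 102 + 73/88 ≈ 102.83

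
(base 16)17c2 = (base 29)76l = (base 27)897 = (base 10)6082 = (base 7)23506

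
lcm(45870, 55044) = 275220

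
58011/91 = 637+44/91 ≈ 637.48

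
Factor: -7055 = -1*5^1*17^1*83^1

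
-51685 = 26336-78021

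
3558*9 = 32022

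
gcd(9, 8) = 1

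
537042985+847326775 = 1384369760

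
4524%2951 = 1573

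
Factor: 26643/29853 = 3^(-1) * 31^(-1) * 83^1 = 83/93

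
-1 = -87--86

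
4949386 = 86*57551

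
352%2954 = 352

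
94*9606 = 902964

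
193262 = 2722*71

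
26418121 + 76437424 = 102855545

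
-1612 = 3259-4871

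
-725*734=-532150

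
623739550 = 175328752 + 448410798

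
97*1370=132890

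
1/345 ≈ 0.00290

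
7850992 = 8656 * 907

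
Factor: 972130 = 2^1*5^1*97213^1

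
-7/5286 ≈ -0.00132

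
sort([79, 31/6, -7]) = [-7, 31/6, 79]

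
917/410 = 2+97/410 ≈ 2.24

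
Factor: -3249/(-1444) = 2^(-2) * 3^2 = 9/4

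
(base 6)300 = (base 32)3c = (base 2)1101100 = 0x6c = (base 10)108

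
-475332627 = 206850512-682183139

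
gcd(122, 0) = 122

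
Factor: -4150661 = -1*43^1*96527^1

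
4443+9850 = 14293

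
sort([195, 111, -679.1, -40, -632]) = [-679.1, -632, -40, 111, 195]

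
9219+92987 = 102206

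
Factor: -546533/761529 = -1 * 3^(-1) * 13^1 * 17^1 * 313^(-1) * 811^(-1) * 2473^1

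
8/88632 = 1/11079 ≈ 0.0000903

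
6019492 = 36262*166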